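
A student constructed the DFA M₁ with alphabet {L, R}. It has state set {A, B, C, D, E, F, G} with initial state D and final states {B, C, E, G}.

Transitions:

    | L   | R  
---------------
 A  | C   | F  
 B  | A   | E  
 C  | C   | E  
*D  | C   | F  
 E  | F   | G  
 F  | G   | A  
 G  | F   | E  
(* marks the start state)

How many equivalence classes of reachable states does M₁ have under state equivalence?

First remove the unreachable states {B}; 6 states remain.
Start with accepting vs non-accepting: {C,E,G} | {A,D,F}.
Split {C,E,G} by δ(·,L) → {E,G} and {C}.
Split {A,D,F} by δ(·,L) → {A,D} and {F}.
The partition is now stable with 4 blocks: {E,G} | {A,D} | {C} | {F}.

4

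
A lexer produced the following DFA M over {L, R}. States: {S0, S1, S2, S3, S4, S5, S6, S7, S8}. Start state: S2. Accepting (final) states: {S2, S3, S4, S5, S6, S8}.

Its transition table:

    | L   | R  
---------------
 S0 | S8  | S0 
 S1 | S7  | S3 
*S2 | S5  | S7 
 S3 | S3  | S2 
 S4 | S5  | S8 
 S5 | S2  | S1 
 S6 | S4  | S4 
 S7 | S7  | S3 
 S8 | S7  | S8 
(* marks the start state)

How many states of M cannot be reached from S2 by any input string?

4

No path from S2 leads to S0, S4, S6, S8; the other 5 states are all reachable.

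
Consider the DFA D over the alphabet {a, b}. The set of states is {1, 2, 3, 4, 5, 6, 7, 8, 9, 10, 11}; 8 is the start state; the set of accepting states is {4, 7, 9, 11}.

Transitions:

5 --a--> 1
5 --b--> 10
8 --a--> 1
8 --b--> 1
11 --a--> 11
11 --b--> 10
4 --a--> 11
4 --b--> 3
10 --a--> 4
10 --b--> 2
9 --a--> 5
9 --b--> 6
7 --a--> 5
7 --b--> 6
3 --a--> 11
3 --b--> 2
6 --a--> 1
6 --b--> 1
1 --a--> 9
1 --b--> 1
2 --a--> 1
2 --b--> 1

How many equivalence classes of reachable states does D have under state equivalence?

6

States {7} cannot be reached from the start state, so discard them.
Start with accepting vs non-accepting: {4,9,11} | {1,2,3,5,6,8,10}.
Split {4,9,11} by δ(·,a) → {4,11} and {9}.
Refine {1,2,3,5,6,8,10} on symbol a: members go to different blocks, giving {2,5,6,8} and {3,10} and {1}.
Split {2,5,6,8} by δ(·,b) → {2,6,8} and {5}.
The partition is now stable with 6 blocks: {4,11} | {2,6,8} | {9} | {3,10} | {1} | {5}.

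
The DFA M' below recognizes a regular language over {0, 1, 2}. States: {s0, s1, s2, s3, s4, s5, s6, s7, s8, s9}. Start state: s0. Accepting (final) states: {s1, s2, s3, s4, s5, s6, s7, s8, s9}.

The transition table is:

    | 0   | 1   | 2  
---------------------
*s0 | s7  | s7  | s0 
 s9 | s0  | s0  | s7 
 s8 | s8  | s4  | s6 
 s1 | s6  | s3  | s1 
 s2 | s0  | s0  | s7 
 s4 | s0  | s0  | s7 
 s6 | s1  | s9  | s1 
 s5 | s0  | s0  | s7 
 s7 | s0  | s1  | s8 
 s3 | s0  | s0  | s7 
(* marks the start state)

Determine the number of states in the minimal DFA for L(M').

4

First remove the unreachable states {s2,s5}; 8 states remain.
Initial partition by acceptance: {s1,s3,s4,s6,s7,s8,s9} | {s0}.
Split {s1,s3,s4,s6,s7,s8,s9} by δ(·,0) → {s3,s4,s7,s9} and {s1,s6,s8}.
Split {s3,s4,s7,s9} by δ(·,1) → {s3,s4,s9} and {s7}.
Stable partition: {s3,s4,s9} | {s0} | {s1,s6,s8} | {s7} — 4 equivalence classes.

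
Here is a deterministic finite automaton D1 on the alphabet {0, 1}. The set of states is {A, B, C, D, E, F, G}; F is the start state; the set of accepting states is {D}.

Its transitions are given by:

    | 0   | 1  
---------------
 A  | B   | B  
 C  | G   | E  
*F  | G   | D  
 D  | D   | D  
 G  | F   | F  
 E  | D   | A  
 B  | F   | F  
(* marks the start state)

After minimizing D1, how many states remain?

3

States {A,B,C,E} cannot be reached from the start state, so discard them.
Initial partition by acceptance: {D} | {F,G}.
Refine {F,G} on symbol 1: members go to different blocks, giving {F} and {G}.
Stable partition: {D} | {F} | {G} — 3 equivalence classes.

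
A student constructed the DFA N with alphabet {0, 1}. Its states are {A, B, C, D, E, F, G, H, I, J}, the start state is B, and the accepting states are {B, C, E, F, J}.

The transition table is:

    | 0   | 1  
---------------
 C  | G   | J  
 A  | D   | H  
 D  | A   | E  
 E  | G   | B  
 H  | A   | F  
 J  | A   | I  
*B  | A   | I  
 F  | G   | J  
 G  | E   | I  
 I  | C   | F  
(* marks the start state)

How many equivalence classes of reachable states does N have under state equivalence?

Every state is reachable, so we keep all 10.
Initial partition by acceptance: {B,C,E,F,J} | {A,D,G,H,I}.
On input 1, block {B,C,E,F,J} splits into {C,E,F} and {B,J}.
Refine {A,D,G,H,I} on symbol 0: members go to different blocks, giving {A,D,H} and {G,I}.
On input 1, block {A,D,H} splits into {D,H} and {A}.
Refine {G,I} on symbol 1: members go to different blocks, giving {G} and {I}.
Stable partition: {C,E,F} | {D,H} | {B,J} | {G} | {A} | {I} — 6 equivalence classes.

6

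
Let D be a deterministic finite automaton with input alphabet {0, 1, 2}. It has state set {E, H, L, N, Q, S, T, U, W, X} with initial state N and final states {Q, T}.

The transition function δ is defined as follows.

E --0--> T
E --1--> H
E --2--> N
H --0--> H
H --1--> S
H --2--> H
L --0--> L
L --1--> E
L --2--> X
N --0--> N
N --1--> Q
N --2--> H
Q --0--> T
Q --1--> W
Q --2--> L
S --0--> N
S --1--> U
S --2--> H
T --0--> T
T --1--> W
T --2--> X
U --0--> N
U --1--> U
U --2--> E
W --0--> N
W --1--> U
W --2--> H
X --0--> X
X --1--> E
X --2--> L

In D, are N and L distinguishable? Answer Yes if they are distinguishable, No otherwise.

All states are reachable from the start state.
Initial partition by acceptance: {Q,T} | {E,H,L,N,S,U,W,X}.
Refine {E,H,L,N,S,U,W,X} on symbol 0: members go to different blocks, giving {H,L,N,S,U,W,X} and {E}.
On input 1, block {H,L,N,S,U,W,X} splits into {H,S,U,W} and {L,X} and {N}.
On input 0, block {H,S,U,W} splits into {S,U,W} and {H}.
On input 2, block {S,U,W} splits into {S,W} and {U}.
The partition is now stable with 7 blocks: {Q,T} | {S,W} | {E} | {L,X} | {N} | {H} | {U}.
N and L end up in different blocks, so they are distinguishable. For instance, the string '1' is accepted from only N.

Yes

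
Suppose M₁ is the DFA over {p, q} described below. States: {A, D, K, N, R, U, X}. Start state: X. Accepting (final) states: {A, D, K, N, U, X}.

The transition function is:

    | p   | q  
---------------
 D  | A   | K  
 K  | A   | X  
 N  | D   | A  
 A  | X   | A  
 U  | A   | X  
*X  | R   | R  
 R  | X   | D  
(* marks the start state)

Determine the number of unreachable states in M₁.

2

BFS from X reaches {A, D, K, R, X}; the 2 state(s) N, U are never visited.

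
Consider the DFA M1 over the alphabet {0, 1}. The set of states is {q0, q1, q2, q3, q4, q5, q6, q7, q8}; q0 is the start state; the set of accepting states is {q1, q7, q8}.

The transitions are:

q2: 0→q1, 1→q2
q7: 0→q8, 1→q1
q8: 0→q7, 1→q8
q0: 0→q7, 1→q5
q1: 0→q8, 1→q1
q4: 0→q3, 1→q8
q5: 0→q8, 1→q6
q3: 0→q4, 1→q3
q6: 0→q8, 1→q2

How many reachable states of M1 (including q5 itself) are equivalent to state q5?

States {q3,q4} cannot be reached from the start state, so discard them.
Initial partition by acceptance: {q1,q7,q8} | {q0,q2,q5,q6}.
No further refinement is possible. Final partition (2 blocks): {q1,q7,q8} | {q0,q2,q5,q6}.
State q5 belongs to the block {q0,q2,q5,q6}, which has 4 states.

4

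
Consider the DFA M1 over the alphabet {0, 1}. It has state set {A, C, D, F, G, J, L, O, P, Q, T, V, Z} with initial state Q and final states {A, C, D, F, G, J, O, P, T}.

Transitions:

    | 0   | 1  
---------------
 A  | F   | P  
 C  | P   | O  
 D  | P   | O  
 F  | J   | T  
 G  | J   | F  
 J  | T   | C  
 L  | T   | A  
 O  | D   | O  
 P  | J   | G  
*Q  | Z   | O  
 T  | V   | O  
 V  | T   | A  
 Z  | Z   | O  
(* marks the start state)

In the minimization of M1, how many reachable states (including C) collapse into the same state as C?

States {L} cannot be reached from the start state, so discard them.
P0 = {A,C,D,F,G,J,O,P,T} | {Q,V,Z}.
Split {A,C,D,F,G,J,O,P,T} by δ(·,0) → {A,C,D,F,G,J,O,P} and {T}.
Refine {A,C,D,F,G,J,O,P} on symbol 0: members go to different blocks, giving {A,C,D,F,G,O,P} and {J}.
Refine {A,C,D,F,G,O,P} on symbol 0: members go to different blocks, giving {A,C,D,O} and {F,G,P}.
Refine {A,C,D,O} on symbol 0: members go to different blocks, giving {A,C,D} and {O}.
On input 1, block {A,C,D} splits into {C,D} and {A}.
Split {Q,V,Z} by δ(·,0) → {Q,Z} and {V}.
Split {F,G,P} by δ(·,1) → {G,P} and {F}.
On input 1, block {G,P} splits into {G} and {P}.
The partition is now stable with 10 blocks: {C,D} | {Q,Z} | {T} | {J} | {G} | {O} | {A} | {V} | {F} | {P}.
The equivalence class containing C is {C,D}, of size 2.

2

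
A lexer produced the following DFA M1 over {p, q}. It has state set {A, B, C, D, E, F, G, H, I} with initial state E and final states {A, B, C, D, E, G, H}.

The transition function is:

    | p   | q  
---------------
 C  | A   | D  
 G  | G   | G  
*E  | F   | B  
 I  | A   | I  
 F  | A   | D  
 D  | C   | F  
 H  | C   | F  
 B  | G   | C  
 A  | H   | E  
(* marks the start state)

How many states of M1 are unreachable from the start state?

No path from E leads to I; the other 8 states are all reachable.

1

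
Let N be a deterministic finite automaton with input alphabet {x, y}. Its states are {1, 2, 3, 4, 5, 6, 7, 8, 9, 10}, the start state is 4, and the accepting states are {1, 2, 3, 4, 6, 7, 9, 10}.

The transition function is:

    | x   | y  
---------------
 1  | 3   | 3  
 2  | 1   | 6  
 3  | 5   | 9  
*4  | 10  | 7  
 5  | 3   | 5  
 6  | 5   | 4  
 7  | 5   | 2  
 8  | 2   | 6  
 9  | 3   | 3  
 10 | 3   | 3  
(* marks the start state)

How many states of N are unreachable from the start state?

Starting at 4 and following transitions, the reachable set is {1, 2, 3, 4, 5, 6, 7, 9, 10}. That leaves 8 unreachable — 1 in total.

1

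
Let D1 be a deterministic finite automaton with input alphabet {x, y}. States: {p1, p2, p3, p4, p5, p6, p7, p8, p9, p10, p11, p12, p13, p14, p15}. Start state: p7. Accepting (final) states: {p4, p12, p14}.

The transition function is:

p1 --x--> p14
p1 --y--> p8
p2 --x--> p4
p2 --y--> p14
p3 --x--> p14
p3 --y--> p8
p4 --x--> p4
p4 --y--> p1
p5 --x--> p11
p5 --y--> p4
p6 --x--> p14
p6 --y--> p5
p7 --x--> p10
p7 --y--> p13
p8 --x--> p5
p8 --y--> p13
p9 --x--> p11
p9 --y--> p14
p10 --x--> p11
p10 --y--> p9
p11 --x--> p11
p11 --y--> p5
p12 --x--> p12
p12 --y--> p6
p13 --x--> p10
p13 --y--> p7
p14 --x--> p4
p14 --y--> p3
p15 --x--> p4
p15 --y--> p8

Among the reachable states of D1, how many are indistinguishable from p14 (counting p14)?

States {p2,p6,p12,p15} cannot be reached from the start state, so discard them.
Start with accepting vs non-accepting: {p4,p14} | {p1,p3,p5,p7,p8,p9,p10,p11,p13}.
Split {p1,p3,p5,p7,p8,p9,p10,p11,p13} by δ(·,x) → {p5,p7,p8,p9,p10,p11,p13} and {p1,p3}.
Refine {p5,p7,p8,p9,p10,p11,p13} on symbol y: members go to different blocks, giving {p7,p8,p10,p11,p13} and {p5,p9}.
On input x, block {p7,p8,p10,p11,p13} splits into {p7,p10,p11,p13} and {p8}.
Refine {p7,p10,p11,p13} on symbol y: members go to different blocks, giving {p7,p13} and {p10,p11}.
No further refinement is possible. Final partition (6 blocks): {p4,p14} | {p7,p13} | {p1,p3} | {p5,p9} | {p8} | {p10,p11}.
State p14 belongs to the block {p4,p14}, which has 2 states.

2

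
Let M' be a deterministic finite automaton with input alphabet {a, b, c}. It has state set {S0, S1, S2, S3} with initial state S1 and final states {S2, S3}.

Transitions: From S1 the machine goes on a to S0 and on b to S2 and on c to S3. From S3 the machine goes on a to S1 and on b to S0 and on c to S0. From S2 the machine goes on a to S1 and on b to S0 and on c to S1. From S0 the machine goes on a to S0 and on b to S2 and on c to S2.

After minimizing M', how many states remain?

2

Every state is reachable, so we keep all 4.
Start with accepting vs non-accepting: {S2,S3} | {S0,S1}.
No further refinement is possible. Final partition (2 blocks): {S2,S3} | {S0,S1}.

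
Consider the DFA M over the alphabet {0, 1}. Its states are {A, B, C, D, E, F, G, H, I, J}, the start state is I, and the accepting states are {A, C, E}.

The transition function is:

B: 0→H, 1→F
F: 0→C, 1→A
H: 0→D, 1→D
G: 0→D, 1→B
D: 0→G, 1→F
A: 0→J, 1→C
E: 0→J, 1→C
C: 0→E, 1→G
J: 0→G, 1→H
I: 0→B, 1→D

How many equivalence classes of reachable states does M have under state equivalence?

6

All states are reachable from the start state.
Start with accepting vs non-accepting: {A,C,E} | {B,D,F,G,H,I,J}.
Split {A,C,E} by δ(·,0) → {A,E} and {C}.
Refine {B,D,F,G,H,I,J} on symbol 0: members go to different blocks, giving {B,D,G,H,I,J} and {F}.
On input 1, block {B,D,G,H,I,J} splits into {G,H,I,J} and {B,D}.
On input 0, block {G,H,I,J} splits into {G,H,I} and {J}.
Stable partition: {A,E} | {G,H,I} | {C} | {F} | {B,D} | {J} — 6 equivalence classes.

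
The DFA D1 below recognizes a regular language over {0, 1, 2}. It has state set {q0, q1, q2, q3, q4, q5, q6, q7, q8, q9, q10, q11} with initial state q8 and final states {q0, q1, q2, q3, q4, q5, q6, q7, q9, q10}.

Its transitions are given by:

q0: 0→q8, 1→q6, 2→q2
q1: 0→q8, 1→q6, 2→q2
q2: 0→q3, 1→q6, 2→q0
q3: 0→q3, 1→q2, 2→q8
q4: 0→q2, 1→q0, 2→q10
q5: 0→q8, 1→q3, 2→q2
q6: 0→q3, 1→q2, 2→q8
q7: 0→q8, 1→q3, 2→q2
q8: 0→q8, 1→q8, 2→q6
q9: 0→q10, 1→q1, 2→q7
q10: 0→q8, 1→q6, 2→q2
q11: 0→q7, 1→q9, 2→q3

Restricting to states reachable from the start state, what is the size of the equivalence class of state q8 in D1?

1

First remove the unreachable states {q1,q4,q5,q7,q9,q10,q11}; 5 states remain.
Initial partition by acceptance: {q0,q2,q3,q6} | {q8}.
Refine {q0,q2,q3,q6} on symbol 0: members go to different blocks, giving {q2,q3,q6} and {q0}.
Refine {q2,q3,q6} on symbol 2: members go to different blocks, giving {q3,q6} and {q2}.
No further refinement is possible. Final partition (4 blocks): {q3,q6} | {q8} | {q0} | {q2}.
The equivalence class containing q8 is {q8}, of size 1.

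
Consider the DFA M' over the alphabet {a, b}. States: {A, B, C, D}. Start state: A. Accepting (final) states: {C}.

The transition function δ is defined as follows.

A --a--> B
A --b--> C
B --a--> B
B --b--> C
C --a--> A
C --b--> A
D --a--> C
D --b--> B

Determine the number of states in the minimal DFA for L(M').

2

Reachable states from the start: {A,B,C}. Unreachable: {D} — drop them.
Start with accepting vs non-accepting: {C} | {A,B}.
No further refinement is possible. Final partition (2 blocks): {C} | {A,B}.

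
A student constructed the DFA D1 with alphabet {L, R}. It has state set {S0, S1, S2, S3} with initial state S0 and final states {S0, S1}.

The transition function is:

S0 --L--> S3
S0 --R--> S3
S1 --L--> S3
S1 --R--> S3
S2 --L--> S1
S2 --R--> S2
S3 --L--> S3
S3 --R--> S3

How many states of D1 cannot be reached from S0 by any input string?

2

Starting at S0 and following transitions, the reachable set is {S0, S3}. That leaves S1, S2 unreachable — 2 in total.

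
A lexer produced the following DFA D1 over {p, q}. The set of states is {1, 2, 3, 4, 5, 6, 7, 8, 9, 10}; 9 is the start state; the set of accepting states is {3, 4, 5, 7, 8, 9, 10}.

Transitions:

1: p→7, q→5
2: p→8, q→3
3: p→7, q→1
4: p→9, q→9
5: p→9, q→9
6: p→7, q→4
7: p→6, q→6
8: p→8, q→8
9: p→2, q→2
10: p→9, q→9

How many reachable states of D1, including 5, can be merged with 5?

2

Reachable states from the start: {1,2,3,4,5,6,7,8,9}. Unreachable: {10} — drop them.
P0 = {3,4,5,7,8,9} | {1,2,6}.
On input p, block {3,4,5,7,8,9} splits into {3,4,5,8} and {7,9}.
Split {3,4,5,8} by δ(·,p) → {3,4,5} and {8}.
Split {3,4,5} by δ(·,q) → {4,5} and {3}.
Split {1,2,6} by δ(·,p) → {1,6} and {2}.
Split {7,9} by δ(·,p) → {7} and {9}.
Stable partition: {4,5} | {1,6} | {7} | {8} | {3} | {2} | {9} — 7 equivalence classes.
The equivalence class containing 5 is {4,5}, of size 2.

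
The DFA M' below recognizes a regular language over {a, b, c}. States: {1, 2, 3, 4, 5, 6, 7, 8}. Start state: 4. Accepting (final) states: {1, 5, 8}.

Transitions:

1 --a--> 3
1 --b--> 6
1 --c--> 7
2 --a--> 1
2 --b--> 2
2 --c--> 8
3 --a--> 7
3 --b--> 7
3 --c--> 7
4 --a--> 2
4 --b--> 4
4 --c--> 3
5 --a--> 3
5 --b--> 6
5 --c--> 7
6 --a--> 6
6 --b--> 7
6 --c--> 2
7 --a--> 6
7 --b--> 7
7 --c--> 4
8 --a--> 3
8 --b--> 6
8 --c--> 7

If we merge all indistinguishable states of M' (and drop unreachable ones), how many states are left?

6

First remove the unreachable states {5}; 7 states remain.
P0 = {1,8} | {2,3,4,6,7}.
Split {2,3,4,6,7} by δ(·,a) → {3,4,6,7} and {2}.
Refine {3,4,6,7} on symbol a: members go to different blocks, giving {3,6,7} and {4}.
Refine {3,6,7} on symbol c: members go to different blocks, giving {3} and {6} and {7}.
Stable partition: {1,8} | {3} | {2} | {4} | {6} | {7} — 6 equivalence classes.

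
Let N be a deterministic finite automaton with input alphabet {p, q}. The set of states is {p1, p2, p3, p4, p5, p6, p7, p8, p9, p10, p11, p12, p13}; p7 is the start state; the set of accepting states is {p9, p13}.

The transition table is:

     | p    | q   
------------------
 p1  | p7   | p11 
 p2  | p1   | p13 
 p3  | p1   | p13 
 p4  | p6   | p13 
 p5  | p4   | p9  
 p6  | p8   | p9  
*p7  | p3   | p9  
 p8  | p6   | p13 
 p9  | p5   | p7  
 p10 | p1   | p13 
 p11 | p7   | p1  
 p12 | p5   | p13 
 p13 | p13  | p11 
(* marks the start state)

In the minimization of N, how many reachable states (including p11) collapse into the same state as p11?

First remove the unreachable states {p2,p10,p12}; 10 states remain.
Start with accepting vs non-accepting: {p9,p13} | {p1,p3,p4,p5,p6,p7,p8,p11}.
Refine {p9,p13} on symbol p: members go to different blocks, giving {p9} and {p13}.
On input q, block {p1,p3,p4,p5,p6,p7,p8,p11} splits into {p3,p4,p8} and {p5,p6,p7} and {p1,p11}.
Split {p3,p4,p8} by δ(·,p) → {p4,p8} and {p3}.
Split {p5,p6,p7} by δ(·,p) → {p5,p6} and {p7}.
No further refinement is possible. Final partition (7 blocks): {p9} | {p4,p8} | {p13} | {p5,p6} | {p1,p11} | {p3} | {p7}.
The equivalence class containing p11 is {p1,p11}, of size 2.

2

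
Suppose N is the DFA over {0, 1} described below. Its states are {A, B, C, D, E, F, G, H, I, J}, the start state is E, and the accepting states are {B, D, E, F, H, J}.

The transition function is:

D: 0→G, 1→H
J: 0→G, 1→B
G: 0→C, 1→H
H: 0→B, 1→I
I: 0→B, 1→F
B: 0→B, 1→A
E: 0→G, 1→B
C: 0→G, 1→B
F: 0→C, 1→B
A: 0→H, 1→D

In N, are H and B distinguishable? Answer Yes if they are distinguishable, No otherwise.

First remove the unreachable states {J}; 9 states remain.
Start with accepting vs non-accepting: {B,D,E,F,H} | {A,C,G,I}.
Refine {B,D,E,F,H} on symbol 0: members go to different blocks, giving {D,E,F} and {B,H}.
Refine {A,C,G,I} on symbol 0: members go to different blocks, giving {A,I} and {C,G}.
Stable partition: {D,E,F} | {A,I} | {B,H} | {C,G} — 4 equivalence classes.
H and B lie in the same block of the stable partition, so they are equivalent — no string distinguishes them.

No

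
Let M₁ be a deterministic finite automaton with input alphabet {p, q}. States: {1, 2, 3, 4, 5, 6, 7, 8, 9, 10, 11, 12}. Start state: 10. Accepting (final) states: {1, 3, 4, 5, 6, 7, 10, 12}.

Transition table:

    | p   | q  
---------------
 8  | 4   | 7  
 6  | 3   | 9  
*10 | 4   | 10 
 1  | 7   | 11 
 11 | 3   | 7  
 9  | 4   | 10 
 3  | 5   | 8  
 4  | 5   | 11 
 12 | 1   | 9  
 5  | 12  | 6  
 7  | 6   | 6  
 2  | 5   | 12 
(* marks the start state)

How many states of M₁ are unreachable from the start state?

No path from 10 leads to 2; the other 11 states are all reachable.

1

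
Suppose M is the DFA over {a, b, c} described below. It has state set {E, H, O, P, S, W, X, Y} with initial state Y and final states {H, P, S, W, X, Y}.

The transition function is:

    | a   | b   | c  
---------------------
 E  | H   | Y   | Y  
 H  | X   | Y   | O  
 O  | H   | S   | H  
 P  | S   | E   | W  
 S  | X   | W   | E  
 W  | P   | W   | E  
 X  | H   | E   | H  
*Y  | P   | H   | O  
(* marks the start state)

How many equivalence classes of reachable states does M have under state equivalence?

Every state is reachable, so we keep all 8.
P0 = {H,P,S,W,X,Y} | {E,O}.
Refine {H,P,S,W,X,Y} on symbol b: members go to different blocks, giving {H,S,W,Y} and {P,X}.
No further refinement is possible. Final partition (3 blocks): {H,S,W,Y} | {E,O} | {P,X}.

3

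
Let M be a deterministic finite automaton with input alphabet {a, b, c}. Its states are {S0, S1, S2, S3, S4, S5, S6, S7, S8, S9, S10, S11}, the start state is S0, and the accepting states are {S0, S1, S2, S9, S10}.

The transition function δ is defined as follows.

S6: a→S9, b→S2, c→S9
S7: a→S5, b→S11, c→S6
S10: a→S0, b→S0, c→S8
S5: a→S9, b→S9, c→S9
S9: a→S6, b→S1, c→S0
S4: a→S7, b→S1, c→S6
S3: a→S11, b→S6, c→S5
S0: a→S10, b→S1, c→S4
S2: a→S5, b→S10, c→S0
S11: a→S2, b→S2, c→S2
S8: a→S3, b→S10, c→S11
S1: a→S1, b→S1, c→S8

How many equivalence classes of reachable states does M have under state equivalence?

5

Initial partition by acceptance: {S0,S1,S2,S9,S10} | {S3,S4,S5,S6,S7,S8,S11}.
Split {S0,S1,S2,S9,S10} by δ(·,a) → {S0,S1,S10} and {S2,S9}.
On input a, block {S3,S4,S5,S6,S7,S8,S11} splits into {S3,S4,S7,S8} and {S5,S6,S11}.
Refine {S3,S4,S7,S8} on symbol a: members go to different blocks, giving {S3,S7} and {S4,S8}.
No further refinement is possible. Final partition (5 blocks): {S0,S1,S10} | {S3,S7} | {S2,S9} | {S5,S6,S11} | {S4,S8}.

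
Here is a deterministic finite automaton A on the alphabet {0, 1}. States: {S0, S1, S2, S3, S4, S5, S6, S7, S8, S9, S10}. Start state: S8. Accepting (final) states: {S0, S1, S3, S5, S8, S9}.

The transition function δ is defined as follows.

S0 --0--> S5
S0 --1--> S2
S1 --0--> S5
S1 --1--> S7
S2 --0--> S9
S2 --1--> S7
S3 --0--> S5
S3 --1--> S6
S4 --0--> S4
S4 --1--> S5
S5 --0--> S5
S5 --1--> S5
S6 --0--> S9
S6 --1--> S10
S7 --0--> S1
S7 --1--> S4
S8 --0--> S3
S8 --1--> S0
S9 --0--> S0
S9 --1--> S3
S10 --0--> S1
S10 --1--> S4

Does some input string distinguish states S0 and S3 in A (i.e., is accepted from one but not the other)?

Start with accepting vs non-accepting: {S0,S1,S3,S5,S8,S9} | {S2,S4,S6,S7,S10}.
Refine {S0,S1,S3,S5,S8,S9} on symbol 1: members go to different blocks, giving {S0,S1,S3} and {S5,S8,S9}.
Refine {S2,S4,S6,S7,S10} on symbol 0: members go to different blocks, giving {S2,S6} and {S7,S10} and {S4}.
Refine {S0,S1,S3} on symbol 1: members go to different blocks, giving {S0,S3} and {S1}.
Split {S5,S8,S9} by δ(·,0) → {S8,S9} and {S5}.
No further refinement is possible. Final partition (7 blocks): {S0,S3} | {S2,S6} | {S8,S9} | {S7,S10} | {S4} | {S1} | {S5}.
S0 and S3 lie in the same block of the stable partition, so they are equivalent — no string distinguishes them.

No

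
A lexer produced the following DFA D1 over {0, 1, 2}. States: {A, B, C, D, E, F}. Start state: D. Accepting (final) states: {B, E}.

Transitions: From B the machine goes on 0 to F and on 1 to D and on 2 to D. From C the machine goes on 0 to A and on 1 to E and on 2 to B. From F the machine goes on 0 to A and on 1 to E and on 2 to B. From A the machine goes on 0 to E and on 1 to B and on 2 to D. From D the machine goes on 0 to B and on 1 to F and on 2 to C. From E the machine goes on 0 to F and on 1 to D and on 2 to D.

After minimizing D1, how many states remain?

4

All states are reachable from the start state.
Initial partition by acceptance: {B,E} | {A,C,D,F}.
Split {A,C,D,F} by δ(·,0) → {A,D} and {C,F}.
Split {A,D} by δ(·,1) → {A} and {D}.
No further refinement is possible. Final partition (4 blocks): {B,E} | {A} | {C,F} | {D}.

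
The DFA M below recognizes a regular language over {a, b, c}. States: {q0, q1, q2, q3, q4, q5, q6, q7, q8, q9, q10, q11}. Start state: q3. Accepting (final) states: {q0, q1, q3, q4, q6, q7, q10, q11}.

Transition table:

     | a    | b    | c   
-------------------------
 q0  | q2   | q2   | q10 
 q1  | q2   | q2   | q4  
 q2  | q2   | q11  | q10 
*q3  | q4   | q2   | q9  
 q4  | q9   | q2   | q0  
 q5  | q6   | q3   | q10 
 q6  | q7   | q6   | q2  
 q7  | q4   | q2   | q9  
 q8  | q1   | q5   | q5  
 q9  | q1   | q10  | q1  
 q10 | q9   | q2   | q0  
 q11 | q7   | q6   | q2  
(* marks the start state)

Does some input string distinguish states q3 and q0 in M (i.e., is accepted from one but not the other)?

First remove the unreachable states {q5,q8}; 10 states remain.
Initial partition by acceptance: {q0,q1,q3,q4,q6,q7,q10,q11} | {q2,q9}.
Refine {q0,q1,q3,q4,q6,q7,q10,q11} on symbol a: members go to different blocks, giving {q0,q1,q4,q10} and {q3,q6,q7,q11}.
Refine {q2,q9} on symbol a: members go to different blocks, giving {q2} and {q9}.
On input a, block {q0,q1,q4,q10} splits into {q0,q1} and {q4,q10}.
Refine {q3,q6,q7,q11} on symbol a: members go to different blocks, giving {q3,q7} and {q6,q11}.
The partition is now stable with 6 blocks: {q0,q1} | {q2} | {q3,q7} | {q9} | {q4,q10} | {q6,q11}.
q3 and q0 end up in different blocks, so they are distinguishable. For instance, the string 'a' is accepted from only q3.

Yes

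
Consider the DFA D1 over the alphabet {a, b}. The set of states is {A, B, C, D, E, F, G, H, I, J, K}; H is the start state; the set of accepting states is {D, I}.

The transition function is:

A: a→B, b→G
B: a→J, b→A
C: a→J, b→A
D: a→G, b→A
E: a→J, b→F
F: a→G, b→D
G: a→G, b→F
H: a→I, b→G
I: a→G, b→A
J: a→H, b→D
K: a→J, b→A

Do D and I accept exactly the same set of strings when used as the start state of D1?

Reachable states from the start: {A,B,D,F,G,H,I,J}. Unreachable: {C,E,K} — drop them.
Start with accepting vs non-accepting: {D,I} | {A,B,F,G,H,J}.
Split {A,B,F,G,H,J} by δ(·,a) → {A,B,F,G,J} and {H}.
Split {A,B,F,G,J} by δ(·,a) → {A,B,F,G} and {J}.
On input a, block {A,B,F,G} splits into {A,F,G} and {B}.
Refine {A,F,G} on symbol a: members go to different blocks, giving {F,G} and {A}.
On input b, block {F,G} splits into {F} and {G}.
The partition is now stable with 7 blocks: {D,I} | {F} | {H} | {J} | {B} | {A} | {G}.
D and I lie in the same block of the stable partition, so they are equivalent — no string distinguishes them.

Yes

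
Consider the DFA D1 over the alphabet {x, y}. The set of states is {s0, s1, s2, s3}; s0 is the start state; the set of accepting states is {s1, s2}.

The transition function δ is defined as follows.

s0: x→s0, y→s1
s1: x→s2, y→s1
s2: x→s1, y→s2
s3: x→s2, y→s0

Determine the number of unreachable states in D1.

BFS from s0 reaches {s0, s1, s2}; the 1 state(s) s3 are never visited.

1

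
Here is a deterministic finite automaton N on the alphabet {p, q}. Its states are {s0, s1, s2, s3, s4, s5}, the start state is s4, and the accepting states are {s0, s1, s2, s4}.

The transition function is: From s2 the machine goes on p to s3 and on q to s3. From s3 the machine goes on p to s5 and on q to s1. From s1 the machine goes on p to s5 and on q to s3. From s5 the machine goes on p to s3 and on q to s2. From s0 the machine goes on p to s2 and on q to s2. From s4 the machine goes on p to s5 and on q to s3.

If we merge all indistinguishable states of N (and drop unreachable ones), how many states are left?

2

Reachable states from the start: {s1,s2,s3,s4,s5}. Unreachable: {s0} — drop them.
Initial partition by acceptance: {s1,s2,s4} | {s3,s5}.
Stable partition: {s1,s2,s4} | {s3,s5} — 2 equivalence classes.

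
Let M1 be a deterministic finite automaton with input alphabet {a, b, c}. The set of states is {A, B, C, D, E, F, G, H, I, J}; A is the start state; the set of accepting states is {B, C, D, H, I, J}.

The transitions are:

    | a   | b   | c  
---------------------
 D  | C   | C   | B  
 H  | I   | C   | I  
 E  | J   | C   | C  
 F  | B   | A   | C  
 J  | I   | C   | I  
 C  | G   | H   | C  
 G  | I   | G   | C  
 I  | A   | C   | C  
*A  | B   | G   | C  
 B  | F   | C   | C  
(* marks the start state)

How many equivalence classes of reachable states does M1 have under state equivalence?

States {D,E,J} cannot be reached from the start state, so discard them.
Start with accepting vs non-accepting: {B,C,H,I} | {A,F,G}.
On input a, block {B,C,H,I} splits into {B,C,I} and {H}.
Split {B,C,I} by δ(·,b) → {B,I} and {C}.
No further refinement is possible. Final partition (4 blocks): {B,I} | {A,F,G} | {H} | {C}.

4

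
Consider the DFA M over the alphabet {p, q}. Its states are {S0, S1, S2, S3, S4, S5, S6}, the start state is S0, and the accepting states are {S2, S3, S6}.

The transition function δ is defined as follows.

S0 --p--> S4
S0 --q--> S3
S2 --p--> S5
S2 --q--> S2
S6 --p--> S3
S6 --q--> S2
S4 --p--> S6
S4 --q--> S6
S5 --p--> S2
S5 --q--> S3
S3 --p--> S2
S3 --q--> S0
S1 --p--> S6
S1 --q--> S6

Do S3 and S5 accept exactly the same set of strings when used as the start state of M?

No

First remove the unreachable states {S1}; 6 states remain.
Initial partition by acceptance: {S2,S3,S6} | {S0,S4,S5}.
On input p, block {S2,S3,S6} splits into {S3,S6} and {S2}.
On input p, block {S3,S6} splits into {S3} and {S6}.
Split {S0,S4,S5} by δ(·,p) → {S0} and {S4} and {S5}.
Stable partition: {S3} | {S0} | {S2} | {S6} | {S4} | {S5} — 6 equivalence classes.
S3 and S5 end up in different blocks, so they are distinguishable. For instance, the string 'ε' is accepted from only S3.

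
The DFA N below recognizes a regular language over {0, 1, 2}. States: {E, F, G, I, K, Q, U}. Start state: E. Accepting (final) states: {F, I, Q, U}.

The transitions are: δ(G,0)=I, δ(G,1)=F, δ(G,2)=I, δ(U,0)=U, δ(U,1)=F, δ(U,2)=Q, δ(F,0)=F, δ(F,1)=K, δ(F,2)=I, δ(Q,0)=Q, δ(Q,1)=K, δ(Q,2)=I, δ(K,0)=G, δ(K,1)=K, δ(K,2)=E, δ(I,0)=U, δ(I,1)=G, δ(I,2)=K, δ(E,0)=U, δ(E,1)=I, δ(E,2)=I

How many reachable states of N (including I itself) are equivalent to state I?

1

P0 = {F,I,Q,U} | {E,G,K}.
On input 1, block {F,I,Q,U} splits into {F,I,Q} and {U}.
On input 0, block {F,I,Q} splits into {F,Q} and {I}.
Refine {E,G,K} on symbol 0: members go to different blocks, giving {K} and {G} and {E}.
No further refinement is possible. Final partition (6 blocks): {F,Q} | {K} | {U} | {I} | {G} | {E}.
The equivalence class containing I is {I}, of size 1.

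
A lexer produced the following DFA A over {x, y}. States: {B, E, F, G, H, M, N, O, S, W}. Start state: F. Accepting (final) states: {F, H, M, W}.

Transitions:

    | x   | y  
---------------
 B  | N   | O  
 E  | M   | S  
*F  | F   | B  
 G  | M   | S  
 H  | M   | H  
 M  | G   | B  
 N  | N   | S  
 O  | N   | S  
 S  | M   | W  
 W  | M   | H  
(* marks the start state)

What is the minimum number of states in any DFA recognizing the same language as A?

7

First remove the unreachable states {E}; 9 states remain.
Initial partition by acceptance: {F,H,M,W} | {B,G,N,O,S}.
Split {F,H,M,W} by δ(·,x) → {F,H,W} and {M}.
Split {F,H,W} by δ(·,x) → {H,W} and {F}.
Split {B,G,N,O,S} by δ(·,x) → {B,N,O} and {G,S}.
Split {B,N,O} by δ(·,y) → {N,O} and {B}.
Split {G,S} by δ(·,y) → {S} and {G}.
The partition is now stable with 7 blocks: {H,W} | {N,O} | {M} | {F} | {S} | {B} | {G}.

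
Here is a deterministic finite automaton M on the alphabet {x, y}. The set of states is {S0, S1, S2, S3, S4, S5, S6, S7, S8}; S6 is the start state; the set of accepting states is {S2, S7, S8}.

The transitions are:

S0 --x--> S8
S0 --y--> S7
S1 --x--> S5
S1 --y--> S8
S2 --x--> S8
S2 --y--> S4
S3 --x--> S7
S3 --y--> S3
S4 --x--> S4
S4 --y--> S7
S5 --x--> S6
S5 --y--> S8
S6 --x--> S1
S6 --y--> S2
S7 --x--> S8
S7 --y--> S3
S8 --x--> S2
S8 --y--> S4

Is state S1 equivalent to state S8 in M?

Reachable states from the start: {S1,S2,S3,S4,S5,S6,S7,S8}. Unreachable: {S0} — drop them.
P0 = {S2,S7,S8} | {S1,S3,S4,S5,S6}.
Split {S1,S3,S4,S5,S6} by δ(·,x) → {S1,S4,S5,S6} and {S3}.
On input y, block {S2,S7,S8} splits into {S2,S8} and {S7}.
On input y, block {S1,S4,S5,S6} splits into {S1,S5,S6} and {S4}.
The partition is now stable with 5 blocks: {S2,S8} | {S1,S5,S6} | {S3} | {S7} | {S4}.
S1 and S8 end up in different blocks, so they are distinguishable. For instance, the string 'ε' is accepted from only S8.

No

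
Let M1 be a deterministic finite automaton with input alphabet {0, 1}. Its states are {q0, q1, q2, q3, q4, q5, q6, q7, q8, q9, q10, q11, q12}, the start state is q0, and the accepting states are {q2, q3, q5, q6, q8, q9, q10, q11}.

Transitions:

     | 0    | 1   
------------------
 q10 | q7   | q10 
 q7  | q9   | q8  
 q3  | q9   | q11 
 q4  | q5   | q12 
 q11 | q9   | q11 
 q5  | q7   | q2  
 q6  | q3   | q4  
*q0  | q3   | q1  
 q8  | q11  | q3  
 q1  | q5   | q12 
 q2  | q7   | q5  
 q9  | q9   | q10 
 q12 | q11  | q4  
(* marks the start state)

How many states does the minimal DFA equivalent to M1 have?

7

States {q6} cannot be reached from the start state, so discard them.
Initial partition by acceptance: {q2,q3,q5,q8,q9,q10,q11} | {q0,q1,q4,q7,q12}.
Refine {q2,q3,q5,q8,q9,q10,q11} on symbol 0: members go to different blocks, giving {q3,q8,q9,q11} and {q2,q5,q10}.
Split {q3,q8,q9,q11} by δ(·,1) → {q3,q8,q11} and {q9}.
Split {q3,q8,q11} by δ(·,0) → {q3,q11} and {q8}.
Refine {q0,q1,q4,q7,q12} on symbol 0: members go to different blocks, giving {q0,q12} and {q1,q4} and {q7}.
Stable partition: {q3,q11} | {q0,q12} | {q2,q5,q10} | {q9} | {q8} | {q1,q4} | {q7} — 7 equivalence classes.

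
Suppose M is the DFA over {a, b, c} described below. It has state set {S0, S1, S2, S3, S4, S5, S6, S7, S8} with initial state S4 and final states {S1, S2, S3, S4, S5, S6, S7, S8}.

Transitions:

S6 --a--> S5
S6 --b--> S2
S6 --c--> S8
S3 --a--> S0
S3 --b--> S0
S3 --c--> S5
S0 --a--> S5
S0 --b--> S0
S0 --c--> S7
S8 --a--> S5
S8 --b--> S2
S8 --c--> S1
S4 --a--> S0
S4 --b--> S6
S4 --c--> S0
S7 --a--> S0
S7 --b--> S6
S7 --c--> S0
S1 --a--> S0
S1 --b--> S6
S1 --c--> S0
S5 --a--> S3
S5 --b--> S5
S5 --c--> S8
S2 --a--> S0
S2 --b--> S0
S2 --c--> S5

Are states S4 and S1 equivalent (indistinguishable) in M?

All states are reachable from the start state.
P0 = {S1,S2,S3,S4,S5,S6,S7,S8} | {S0}.
Split {S1,S2,S3,S4,S5,S6,S7,S8} by δ(·,a) → {S1,S2,S3,S4,S7} and {S5,S6,S8}.
Refine {S1,S2,S3,S4,S7} on symbol b: members go to different blocks, giving {S1,S4,S7} and {S2,S3}.
Refine {S5,S6,S8} on symbol a: members go to different blocks, giving {S6,S8} and {S5}.
Split {S6,S8} by δ(·,c) → {S6} and {S8}.
No further refinement is possible. Final partition (6 blocks): {S1,S4,S7} | {S0} | {S6} | {S2,S3} | {S5} | {S8}.
S4 and S1 lie in the same block of the stable partition, so they are equivalent — no string distinguishes them.

Yes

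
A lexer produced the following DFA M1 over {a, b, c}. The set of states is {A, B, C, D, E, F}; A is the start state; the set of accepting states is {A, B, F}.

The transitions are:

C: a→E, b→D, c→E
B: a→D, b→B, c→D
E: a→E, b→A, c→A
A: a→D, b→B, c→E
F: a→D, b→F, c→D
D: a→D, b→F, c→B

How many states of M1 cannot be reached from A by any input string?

Starting at A and following transitions, the reachable set is {A, B, D, E, F}. That leaves C unreachable — 1 in total.

1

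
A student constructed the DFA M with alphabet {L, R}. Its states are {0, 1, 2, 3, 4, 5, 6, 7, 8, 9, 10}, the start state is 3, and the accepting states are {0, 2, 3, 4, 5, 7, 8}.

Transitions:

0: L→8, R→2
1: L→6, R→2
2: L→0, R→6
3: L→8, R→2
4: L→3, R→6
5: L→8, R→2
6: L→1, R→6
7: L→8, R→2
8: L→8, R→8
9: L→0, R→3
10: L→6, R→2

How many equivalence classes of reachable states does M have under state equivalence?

States {4,5,7,9,10} cannot be reached from the start state, so discard them.
Start with accepting vs non-accepting: {0,2,3,8} | {1,6}.
Refine {0,2,3,8} on symbol R: members go to different blocks, giving {0,3,8} and {2}.
Split {0,3,8} by δ(·,R) → {0,3} and {8}.
Refine {1,6} on symbol R: members go to different blocks, giving {1} and {6}.
The partition is now stable with 5 blocks: {0,3} | {1} | {2} | {8} | {6}.

5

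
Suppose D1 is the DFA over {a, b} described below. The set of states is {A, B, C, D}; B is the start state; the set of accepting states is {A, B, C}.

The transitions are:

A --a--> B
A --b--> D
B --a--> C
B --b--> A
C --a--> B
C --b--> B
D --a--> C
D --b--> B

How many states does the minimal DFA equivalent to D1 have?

All states are reachable from the start state.
P0 = {A,B,C} | {D}.
On input b, block {A,B,C} splits into {B,C} and {A}.
Split {B,C} by δ(·,b) → {B} and {C}.
Stable partition: {B} | {D} | {A} | {C} — 4 equivalence classes.

4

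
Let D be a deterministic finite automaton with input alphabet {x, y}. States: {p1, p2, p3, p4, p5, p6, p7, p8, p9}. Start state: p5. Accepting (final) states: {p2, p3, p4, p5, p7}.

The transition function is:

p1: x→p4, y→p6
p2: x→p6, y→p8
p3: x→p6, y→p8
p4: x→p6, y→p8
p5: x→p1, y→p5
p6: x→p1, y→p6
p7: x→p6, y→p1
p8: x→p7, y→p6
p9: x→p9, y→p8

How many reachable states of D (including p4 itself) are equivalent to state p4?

2

States {p2,p3,p9} cannot be reached from the start state, so discard them.
Initial partition by acceptance: {p4,p5,p7} | {p1,p6,p8}.
On input y, block {p4,p5,p7} splits into {p4,p7} and {p5}.
On input x, block {p1,p6,p8} splits into {p1,p8} and {p6}.
No further refinement is possible. Final partition (4 blocks): {p4,p7} | {p1,p8} | {p5} | {p6}.
State p4 belongs to the block {p4,p7}, which has 2 states.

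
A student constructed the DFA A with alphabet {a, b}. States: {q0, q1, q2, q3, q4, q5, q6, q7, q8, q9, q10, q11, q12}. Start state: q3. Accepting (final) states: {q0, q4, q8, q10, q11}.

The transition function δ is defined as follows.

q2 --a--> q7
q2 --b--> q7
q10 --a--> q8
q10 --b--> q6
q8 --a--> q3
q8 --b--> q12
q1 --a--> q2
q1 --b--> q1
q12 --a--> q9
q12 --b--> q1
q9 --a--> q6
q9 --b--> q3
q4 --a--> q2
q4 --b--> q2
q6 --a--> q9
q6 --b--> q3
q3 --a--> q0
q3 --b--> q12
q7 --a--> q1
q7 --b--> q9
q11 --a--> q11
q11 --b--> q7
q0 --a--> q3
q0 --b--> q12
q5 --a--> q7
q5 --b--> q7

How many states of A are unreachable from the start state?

5

BFS from q3 reaches {q0, q1, q2, q3, q6, q7, q9, q12}; the 5 state(s) q4, q5, q8, q10, q11 are never visited.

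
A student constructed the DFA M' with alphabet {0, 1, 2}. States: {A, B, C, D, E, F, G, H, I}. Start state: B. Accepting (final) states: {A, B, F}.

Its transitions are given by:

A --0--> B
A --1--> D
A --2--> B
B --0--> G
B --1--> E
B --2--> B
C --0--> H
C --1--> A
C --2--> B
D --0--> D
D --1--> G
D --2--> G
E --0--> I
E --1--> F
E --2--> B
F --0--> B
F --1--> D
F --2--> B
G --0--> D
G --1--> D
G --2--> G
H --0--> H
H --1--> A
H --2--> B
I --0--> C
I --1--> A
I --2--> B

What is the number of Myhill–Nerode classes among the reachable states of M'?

Start with accepting vs non-accepting: {A,B,F} | {C,D,E,G,H,I}.
Split {A,B,F} by δ(·,0) → {A,F} and {B}.
Refine {C,D,E,G,H,I} on symbol 1: members go to different blocks, giving {C,E,H,I} and {D,G}.
No further refinement is possible. Final partition (4 blocks): {A,F} | {C,E,H,I} | {B} | {D,G}.

4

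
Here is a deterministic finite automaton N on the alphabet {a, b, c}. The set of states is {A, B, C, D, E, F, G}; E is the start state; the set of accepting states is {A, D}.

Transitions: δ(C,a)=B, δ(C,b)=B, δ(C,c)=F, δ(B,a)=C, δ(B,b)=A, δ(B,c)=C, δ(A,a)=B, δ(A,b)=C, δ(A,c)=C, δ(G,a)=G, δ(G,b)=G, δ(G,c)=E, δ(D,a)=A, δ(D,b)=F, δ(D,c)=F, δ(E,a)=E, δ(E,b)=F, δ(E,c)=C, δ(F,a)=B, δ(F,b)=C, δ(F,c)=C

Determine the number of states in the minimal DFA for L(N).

Reachable states from the start: {A,B,C,E,F}. Unreachable: {D,G} — drop them.
Initial partition by acceptance: {A} | {B,C,E,F}.
Split {B,C,E,F} by δ(·,b) → {C,E,F} and {B}.
On input a, block {C,E,F} splits into {C,F} and {E}.
On input b, block {C,F} splits into {C} and {F}.
The partition is now stable with 5 blocks: {A} | {C} | {B} | {E} | {F}.

5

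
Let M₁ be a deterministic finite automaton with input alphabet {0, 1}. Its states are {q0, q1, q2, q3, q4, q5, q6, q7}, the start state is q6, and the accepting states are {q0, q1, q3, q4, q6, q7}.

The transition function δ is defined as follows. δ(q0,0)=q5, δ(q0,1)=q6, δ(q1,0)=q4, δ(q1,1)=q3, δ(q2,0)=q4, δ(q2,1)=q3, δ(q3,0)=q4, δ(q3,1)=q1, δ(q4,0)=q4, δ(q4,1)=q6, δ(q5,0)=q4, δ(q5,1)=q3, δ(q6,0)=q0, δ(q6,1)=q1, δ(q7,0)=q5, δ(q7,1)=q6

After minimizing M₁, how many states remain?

States {q2,q7} cannot be reached from the start state, so discard them.
Initial partition by acceptance: {q0,q1,q3,q4,q6} | {q5}.
On input 0, block {q0,q1,q3,q4,q6} splits into {q1,q3,q4,q6} and {q0}.
On input 0, block {q1,q3,q4,q6} splits into {q1,q3,q4} and {q6}.
Refine {q1,q3,q4} on symbol 1: members go to different blocks, giving {q1,q3} and {q4}.
The partition is now stable with 5 blocks: {q1,q3} | {q5} | {q0} | {q6} | {q4}.

5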